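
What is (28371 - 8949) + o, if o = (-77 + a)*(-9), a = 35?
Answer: 19800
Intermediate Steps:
o = 378 (o = (-77 + 35)*(-9) = -42*(-9) = 378)
(28371 - 8949) + o = (28371 - 8949) + 378 = 19422 + 378 = 19800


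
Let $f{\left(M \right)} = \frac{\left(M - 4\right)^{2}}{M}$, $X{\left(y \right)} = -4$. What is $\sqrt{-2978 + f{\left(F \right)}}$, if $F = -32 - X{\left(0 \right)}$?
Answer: $\frac{i \sqrt{147714}}{7} \approx 54.905 i$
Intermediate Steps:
$F = -28$ ($F = -32 - -4 = -32 + 4 = -28$)
$f{\left(M \right)} = \frac{\left(-4 + M\right)^{2}}{M}$
$\sqrt{-2978 + f{\left(F \right)}} = \sqrt{-2978 + \frac{\left(-4 - 28\right)^{2}}{-28}} = \sqrt{-2978 - \frac{\left(-32\right)^{2}}{28}} = \sqrt{-2978 - \frac{256}{7}} = \sqrt{- \frac{21102}{7}} = \frac{i \sqrt{147714}}{7}$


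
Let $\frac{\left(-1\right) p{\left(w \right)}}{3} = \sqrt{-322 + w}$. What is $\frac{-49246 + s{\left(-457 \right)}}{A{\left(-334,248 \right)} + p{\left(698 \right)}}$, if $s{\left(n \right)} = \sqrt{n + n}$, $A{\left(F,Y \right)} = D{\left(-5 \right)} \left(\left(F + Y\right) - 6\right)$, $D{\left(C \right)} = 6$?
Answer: $\frac{1132658}{12555} - \frac{24623 \sqrt{94}}{25110} - \frac{23 i \sqrt{914}}{12555} + \frac{i \sqrt{21479}}{25110} \approx 80.708 - 0.049547 i$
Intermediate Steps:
$p{\left(w \right)} = - 3 \sqrt{-322 + w}$
$A{\left(F,Y \right)} = -36 + 6 F + 6 Y$ ($A{\left(F,Y \right)} = 6 \left(\left(F + Y\right) - 6\right) = 6 \left(-6 + F + Y\right) = -36 + 6 F + 6 Y$)
$s{\left(n \right)} = \sqrt{2} \sqrt{n}$ ($s{\left(n \right)} = \sqrt{2 n} = \sqrt{2} \sqrt{n}$)
$\frac{-49246 + s{\left(-457 \right)}}{A{\left(-334,248 \right)} + p{\left(698 \right)}} = \frac{-49246 + \sqrt{2} \sqrt{-457}}{\left(-36 + 6 \left(-334\right) + 6 \cdot 248\right) - 3 \sqrt{-322 + 698}} = \frac{-49246 + \sqrt{2} i \sqrt{457}}{\left(-36 - 2004 + 1488\right) - 3 \sqrt{376}} = \frac{-49246 + i \sqrt{914}}{-552 - 3 \cdot 2 \sqrt{94}} = \frac{-49246 + i \sqrt{914}}{-552 - 6 \sqrt{94}}$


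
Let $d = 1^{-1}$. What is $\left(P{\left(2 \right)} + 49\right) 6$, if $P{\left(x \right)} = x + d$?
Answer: $312$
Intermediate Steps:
$d = 1$
$P{\left(x \right)} = 1 + x$ ($P{\left(x \right)} = x + 1 = 1 + x$)
$\left(P{\left(2 \right)} + 49\right) 6 = \left(\left(1 + 2\right) + 49\right) 6 = \left(3 + 49\right) 6 = 52 \cdot 6 = 312$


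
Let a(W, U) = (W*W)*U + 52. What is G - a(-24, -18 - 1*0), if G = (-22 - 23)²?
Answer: 12341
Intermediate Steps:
a(W, U) = 52 + U*W² (a(W, U) = W²*U + 52 = U*W² + 52 = 52 + U*W²)
G = 2025 (G = (-45)² = 2025)
G - a(-24, -18 - 1*0) = 2025 - (52 + (-18 - 1*0)*(-24)²) = 2025 - (52 + (-18 + 0)*576) = 2025 - (52 - 18*576) = 2025 - (52 - 10368) = 2025 - 1*(-10316) = 2025 + 10316 = 12341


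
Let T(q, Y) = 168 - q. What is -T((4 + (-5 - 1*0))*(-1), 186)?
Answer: -167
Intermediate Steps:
-T((4 + (-5 - 1*0))*(-1), 186) = -(168 - (4 + (-5 - 1*0))*(-1)) = -(168 - (4 + (-5 + 0))*(-1)) = -(168 - (4 - 5)*(-1)) = -(168 - (-1)*(-1)) = -(168 - 1*1) = -(168 - 1) = -1*167 = -167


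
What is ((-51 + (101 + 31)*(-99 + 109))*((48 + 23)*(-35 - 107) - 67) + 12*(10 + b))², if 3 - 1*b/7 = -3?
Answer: 165854654700849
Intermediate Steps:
b = 42 (b = 21 - 7*(-3) = 21 + 21 = 42)
((-51 + (101 + 31)*(-99 + 109))*((48 + 23)*(-35 - 107) - 67) + 12*(10 + b))² = ((-51 + (101 + 31)*(-99 + 109))*((48 + 23)*(-35 - 107) - 67) + 12*(10 + 42))² = ((-51 + 132*10)*(71*(-142) - 67) + 12*52)² = ((-51 + 1320)*(-10082 - 67) + 624)² = (1269*(-10149) + 624)² = (-12879081 + 624)² = (-12878457)² = 165854654700849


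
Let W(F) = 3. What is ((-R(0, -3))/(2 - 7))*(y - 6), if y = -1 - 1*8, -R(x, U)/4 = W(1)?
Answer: 36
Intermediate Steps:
R(x, U) = -12 (R(x, U) = -4*3 = -12)
y = -9 (y = -1 - 8 = -9)
((-R(0, -3))/(2 - 7))*(y - 6) = ((-1*(-12))/(2 - 7))*(-9 - 6) = (12/(-5))*(-15) = (12*(-⅕))*(-15) = -12/5*(-15) = 36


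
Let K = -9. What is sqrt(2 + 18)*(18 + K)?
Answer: 18*sqrt(5) ≈ 40.249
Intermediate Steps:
sqrt(2 + 18)*(18 + K) = sqrt(2 + 18)*(18 - 9) = sqrt(20)*9 = (2*sqrt(5))*9 = 18*sqrt(5)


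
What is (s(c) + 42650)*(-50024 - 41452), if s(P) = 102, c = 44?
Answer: -3910781952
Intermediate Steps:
(s(c) + 42650)*(-50024 - 41452) = (102 + 42650)*(-50024 - 41452) = 42752*(-91476) = -3910781952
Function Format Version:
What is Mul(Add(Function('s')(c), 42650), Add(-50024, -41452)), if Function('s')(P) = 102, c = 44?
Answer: -3910781952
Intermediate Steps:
Mul(Add(Function('s')(c), 42650), Add(-50024, -41452)) = Mul(Add(102, 42650), Add(-50024, -41452)) = Mul(42752, -91476) = -3910781952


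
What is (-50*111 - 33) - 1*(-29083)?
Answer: 23500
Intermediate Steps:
(-50*111 - 33) - 1*(-29083) = (-5550 - 33) + 29083 = -5583 + 29083 = 23500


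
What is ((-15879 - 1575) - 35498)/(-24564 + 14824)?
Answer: 13238/2435 ≈ 5.4366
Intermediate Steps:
((-15879 - 1575) - 35498)/(-24564 + 14824) = (-17454 - 35498)/(-9740) = -52952*(-1/9740) = 13238/2435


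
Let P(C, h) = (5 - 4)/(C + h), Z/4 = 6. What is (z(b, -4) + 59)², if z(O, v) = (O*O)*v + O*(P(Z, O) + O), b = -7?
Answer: 2259009/289 ≈ 7816.6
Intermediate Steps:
Z = 24 (Z = 4*6 = 24)
P(C, h) = 1/(C + h)
z(O, v) = O*(O + 1/(24 + O)) + v*O² (z(O, v) = (O*O)*v + O*(1/(24 + O) + O) = O²*v + O*(O + 1/(24 + O)) = v*O² + O*(O + 1/(24 + O)) = O*(O + 1/(24 + O)) + v*O²)
(z(b, -4) + 59)² = (-7*(1 - 7*(1 - 4)*(24 - 7))/(24 - 7) + 59)² = (-7*(1 - 7*(-3)*17)/17 + 59)² = (-7*1/17*(1 + 357) + 59)² = (-7*1/17*358 + 59)² = (-2506/17 + 59)² = (-1503/17)² = 2259009/289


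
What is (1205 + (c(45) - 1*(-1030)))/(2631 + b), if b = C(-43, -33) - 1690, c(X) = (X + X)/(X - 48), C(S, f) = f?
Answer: 2205/908 ≈ 2.4284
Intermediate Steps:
c(X) = 2*X/(-48 + X) (c(X) = (2*X)/(-48 + X) = 2*X/(-48 + X))
b = -1723 (b = -33 - 1690 = -1723)
(1205 + (c(45) - 1*(-1030)))/(2631 + b) = (1205 + (2*45/(-48 + 45) - 1*(-1030)))/(2631 - 1723) = (1205 + (2*45/(-3) + 1030))/908 = (1205 + (2*45*(-1/3) + 1030))*(1/908) = (1205 + (-30 + 1030))*(1/908) = (1205 + 1000)*(1/908) = 2205*(1/908) = 2205/908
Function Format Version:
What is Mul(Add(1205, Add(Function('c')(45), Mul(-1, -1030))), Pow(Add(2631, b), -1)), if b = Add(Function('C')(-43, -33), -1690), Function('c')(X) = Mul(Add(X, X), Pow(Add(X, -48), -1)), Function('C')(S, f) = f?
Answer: Rational(2205, 908) ≈ 2.4284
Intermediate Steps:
Function('c')(X) = Mul(2, X, Pow(Add(-48, X), -1)) (Function('c')(X) = Mul(Mul(2, X), Pow(Add(-48, X), -1)) = Mul(2, X, Pow(Add(-48, X), -1)))
b = -1723 (b = Add(-33, -1690) = -1723)
Mul(Add(1205, Add(Function('c')(45), Mul(-1, -1030))), Pow(Add(2631, b), -1)) = Mul(Add(1205, Add(Mul(2, 45, Pow(Add(-48, 45), -1)), Mul(-1, -1030))), Pow(Add(2631, -1723), -1)) = Mul(Add(1205, Add(Mul(2, 45, Pow(-3, -1)), 1030)), Pow(908, -1)) = Mul(Add(1205, Add(Mul(2, 45, Rational(-1, 3)), 1030)), Rational(1, 908)) = Mul(Add(1205, Add(-30, 1030)), Rational(1, 908)) = Mul(Add(1205, 1000), Rational(1, 908)) = Mul(2205, Rational(1, 908)) = Rational(2205, 908)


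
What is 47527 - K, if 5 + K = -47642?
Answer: 95174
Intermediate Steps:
K = -47647 (K = -5 - 47642 = -47647)
47527 - K = 47527 - 1*(-47647) = 47527 + 47647 = 95174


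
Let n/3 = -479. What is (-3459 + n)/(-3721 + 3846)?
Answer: -4896/125 ≈ -39.168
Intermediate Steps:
n = -1437 (n = 3*(-479) = -1437)
(-3459 + n)/(-3721 + 3846) = (-3459 - 1437)/(-3721 + 3846) = -4896/125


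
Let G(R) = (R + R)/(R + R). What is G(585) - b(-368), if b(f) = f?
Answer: 369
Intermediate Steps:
G(R) = 1 (G(R) = (2*R)/((2*R)) = (2*R)*(1/(2*R)) = 1)
G(585) - b(-368) = 1 - 1*(-368) = 1 + 368 = 369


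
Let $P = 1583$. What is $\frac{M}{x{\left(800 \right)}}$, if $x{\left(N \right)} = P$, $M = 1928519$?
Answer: $\frac{1928519}{1583} \approx 1218.3$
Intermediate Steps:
$x{\left(N \right)} = 1583$
$\frac{M}{x{\left(800 \right)}} = \frac{1928519}{1583}$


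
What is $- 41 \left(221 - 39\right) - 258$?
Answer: $-7720$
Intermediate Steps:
$- 41 \left(221 - 39\right) - 258 = \left(-41\right) 182 - 258 = -7462 - 258 = -7720$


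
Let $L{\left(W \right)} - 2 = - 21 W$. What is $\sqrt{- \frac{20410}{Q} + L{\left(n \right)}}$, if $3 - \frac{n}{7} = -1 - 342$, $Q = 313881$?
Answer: $\frac{i \sqrt{5010798817019670}}{313881} \approx 225.52 i$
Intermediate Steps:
$n = 2422$ ($n = 21 - 7 \left(-1 - 342\right) = 21 - -2401 = 21 + 2401 = 2422$)
$L{\left(W \right)} = 2 - 21 W$
$\sqrt{- \frac{20410}{Q} + L{\left(n \right)}} = \sqrt{- \frac{20410}{313881} + \left(2 - 50862\right)} = \sqrt{\left(-20410\right) \frac{1}{313881} + \left(2 - 50862\right)} = \sqrt{- \frac{20410}{313881} - 50860} = \sqrt{- \frac{15964008070}{313881}} = \frac{i \sqrt{5010798817019670}}{313881}$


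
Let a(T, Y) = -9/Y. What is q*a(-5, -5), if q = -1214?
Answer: -10926/5 ≈ -2185.2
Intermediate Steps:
q*a(-5, -5) = -(-10926)/(-5) = -(-10926)*(-1)/5 = -1214*9/5 = -10926/5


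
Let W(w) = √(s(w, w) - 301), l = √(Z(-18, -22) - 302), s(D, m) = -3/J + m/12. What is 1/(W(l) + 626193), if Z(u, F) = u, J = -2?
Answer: 6/(3757158 + √6*√(-1797 + 4*I*√5)) ≈ 1.597e-6 - 4.4135e-11*I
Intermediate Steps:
s(D, m) = 3/2 + m/12 (s(D, m) = -3/(-2) + m/12 = -3*(-½) + m*(1/12) = 3/2 + m/12)
l = 8*I*√5 (l = √(-18 - 302) = √(-320) = 8*I*√5 ≈ 17.889*I)
W(w) = √(-599/2 + w/12) (W(w) = √((3/2 + w/12) - 301) = √(-599/2 + w/12))
1/(W(l) + 626193) = 1/(√(-10782 + 3*(8*I*√5))/6 + 626193) = 1/(√(-10782 + 24*I*√5)/6 + 626193) = 1/(626193 + √(-10782 + 24*I*√5)/6)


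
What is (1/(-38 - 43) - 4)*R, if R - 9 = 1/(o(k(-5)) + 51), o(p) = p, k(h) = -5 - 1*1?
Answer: -26390/729 ≈ -36.200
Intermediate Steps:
k(h) = -6 (k(h) = -5 - 1 = -6)
R = 406/45 (R = 9 + 1/(-6 + 51) = 9 + 1/45 = 406/45 ≈ 9.0222)
(1/(-38 - 43) - 4)*R = (1/(-38 - 43) - 4)*(406/45) = (1/(-81) - 4)*(406/45) = (-1/81 - 4)*(406/45) = -325/81*406/45 = -26390/729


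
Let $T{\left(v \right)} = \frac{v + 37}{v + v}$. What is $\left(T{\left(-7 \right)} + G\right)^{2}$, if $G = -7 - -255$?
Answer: $\frac{2961841}{49} \approx 60446.0$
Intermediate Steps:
$T{\left(v \right)} = \frac{37 + v}{2 v}$
$G = 248$ ($G = -7 + 255 = 248$)
$\left(T{\left(-7 \right)} + G\right)^{2} = \left(\frac{37 - 7}{2 \left(-7\right)} + 248\right)^{2} = \left(\frac{1}{2} \left(- \frac{1}{7}\right) 30 + 248\right)^{2} = \left(- \frac{15}{7} + 248\right)^{2} = \left(\frac{1721}{7}\right)^{2} = \frac{2961841}{49}$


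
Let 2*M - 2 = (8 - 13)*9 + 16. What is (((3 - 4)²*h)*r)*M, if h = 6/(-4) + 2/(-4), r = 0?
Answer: 0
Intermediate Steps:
h = -2 (h = 6*(-¼) + 2*(-¼) = -3/2 - ½ = -2)
M = -27/2 (M = 1 + ((8 - 13)*9 + 16)/2 = 1 + (-5*9 + 16)/2 = 1 + (-45 + 16)/2 = 1 + (½)*(-29) = 1 - 29/2 = -27/2 ≈ -13.500)
(((3 - 4)²*h)*r)*M = (((3 - 4)²*(-2))*0)*(-27/2) = (((-1)²*(-2))*0)*(-27/2) = ((1*(-2))*0)*(-27/2) = -2*0*(-27/2) = 0*(-27/2) = 0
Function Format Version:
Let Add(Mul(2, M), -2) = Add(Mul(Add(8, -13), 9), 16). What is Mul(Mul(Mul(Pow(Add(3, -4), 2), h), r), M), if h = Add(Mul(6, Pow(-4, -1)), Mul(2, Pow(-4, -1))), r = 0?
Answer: 0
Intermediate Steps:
h = -2 (h = Add(Mul(6, Rational(-1, 4)), Mul(2, Rational(-1, 4))) = Add(Rational(-3, 2), Rational(-1, 2)) = -2)
M = Rational(-27, 2) (M = Add(1, Mul(Rational(1, 2), Add(Mul(Add(8, -13), 9), 16))) = Add(1, Mul(Rational(1, 2), Add(Mul(-5, 9), 16))) = Add(1, Mul(Rational(1, 2), Add(-45, 16))) = Add(1, Mul(Rational(1, 2), -29)) = Add(1, Rational(-29, 2)) = Rational(-27, 2) ≈ -13.500)
Mul(Mul(Mul(Pow(Add(3, -4), 2), h), r), M) = Mul(Mul(Mul(Pow(Add(3, -4), 2), -2), 0), Rational(-27, 2)) = Mul(Mul(Mul(Pow(-1, 2), -2), 0), Rational(-27, 2)) = Mul(Mul(Mul(1, -2), 0), Rational(-27, 2)) = Mul(Mul(-2, 0), Rational(-27, 2)) = Mul(0, Rational(-27, 2)) = 0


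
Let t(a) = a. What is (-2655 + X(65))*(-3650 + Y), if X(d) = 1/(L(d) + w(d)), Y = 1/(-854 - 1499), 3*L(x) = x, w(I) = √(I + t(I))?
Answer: 22801789206/2353 + 1644597*√130/152945 ≈ 9.6906e+6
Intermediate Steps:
w(I) = √2*√I (w(I) = √(I + I) = √(2*I) = √2*√I)
L(x) = x/3
Y = -1/2353 (Y = 1/(-2353) = -1/2353 ≈ -0.00042499)
X(d) = 1/(d/3 + √2*√d)
(-2655 + X(65))*(-3650 + Y) = (-2655 + 3/(65 + 3*√2*√65))*(-3650 - 1/2353) = (-2655 + 3/(65 + 3*√130))*(-8588451/2353) = 22802337405/2353 - 25765353/(2353*(65 + 3*√130))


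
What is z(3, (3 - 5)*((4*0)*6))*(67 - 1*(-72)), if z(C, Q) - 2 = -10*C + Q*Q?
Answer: -3892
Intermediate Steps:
z(C, Q) = 2 + Q² - 10*C (z(C, Q) = 2 + (-10*C + Q*Q) = 2 + (-10*C + Q²) = 2 + (Q² - 10*C) = 2 + Q² - 10*C)
z(3, (3 - 5)*((4*0)*6))*(67 - 1*(-72)) = (2 + ((3 - 5)*((4*0)*6))² - 10*3)*(67 - 1*(-72)) = (2 + (-0*6)² - 30)*(67 + 72) = (2 + (-2*0)² - 30)*139 = (2 + 0² - 30)*139 = (2 + 0 - 30)*139 = -28*139 = -3892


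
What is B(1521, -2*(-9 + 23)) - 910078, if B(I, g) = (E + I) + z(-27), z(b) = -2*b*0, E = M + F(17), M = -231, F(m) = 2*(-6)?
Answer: -908800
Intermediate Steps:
F(m) = -12
E = -243 (E = -231 - 12 = -243)
z(b) = 0
B(I, g) = -243 + I (B(I, g) = (-243 + I) + 0 = -243 + I)
B(1521, -2*(-9 + 23)) - 910078 = (-243 + 1521) - 910078 = 1278 - 910078 = -908800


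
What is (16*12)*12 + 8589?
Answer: 10893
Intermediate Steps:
(16*12)*12 + 8589 = 192*12 + 8589 = 2304 + 8589 = 10893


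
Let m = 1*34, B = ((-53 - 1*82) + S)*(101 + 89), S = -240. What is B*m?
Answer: -2422500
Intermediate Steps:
B = -71250 (B = ((-53 - 1*82) - 240)*(101 + 89) = ((-53 - 82) - 240)*190 = (-135 - 240)*190 = -375*190 = -71250)
m = 34
B*m = -71250*34 = -2422500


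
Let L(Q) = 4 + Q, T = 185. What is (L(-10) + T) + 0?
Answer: 179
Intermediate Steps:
(L(-10) + T) + 0 = ((4 - 10) + 185) + 0 = (-6 + 185) + 0 = 179 + 0 = 179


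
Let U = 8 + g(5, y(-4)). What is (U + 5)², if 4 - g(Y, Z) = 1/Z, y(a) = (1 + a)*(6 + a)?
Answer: 10609/36 ≈ 294.69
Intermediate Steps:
g(Y, Z) = 4 - 1/Z
U = 73/6 (U = 8 + (4 - 1/(6 + (-4)² + 7*(-4))) = 8 + (4 - 1/(6 + 16 - 28)) = 8 + (4 - 1/(-6)) = 8 + (4 - 1*(-⅙)) = 8 + (4 + ⅙) = 8 + 25/6 = 73/6 ≈ 12.167)
(U + 5)² = (73/6 + 5)² = (103/6)² = 10609/36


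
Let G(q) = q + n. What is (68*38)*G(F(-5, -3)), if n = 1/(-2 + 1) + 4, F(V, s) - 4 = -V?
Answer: 31008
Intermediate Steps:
F(V, s) = 4 - V
n = 3 (n = 1/(-1) + 4 = -1 + 4 = 3)
G(q) = 3 + q (G(q) = q + 3 = 3 + q)
(68*38)*G(F(-5, -3)) = (68*38)*(3 + (4 - 1*(-5))) = 2584*(3 + (4 + 5)) = 2584*(3 + 9) = 2584*12 = 31008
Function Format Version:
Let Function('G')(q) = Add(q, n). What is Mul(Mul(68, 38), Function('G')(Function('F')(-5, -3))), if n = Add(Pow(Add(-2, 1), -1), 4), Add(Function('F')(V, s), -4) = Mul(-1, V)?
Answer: 31008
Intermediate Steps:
Function('F')(V, s) = Add(4, Mul(-1, V))
n = 3 (n = Add(Pow(-1, -1), 4) = Add(-1, 4) = 3)
Function('G')(q) = Add(3, q) (Function('G')(q) = Add(q, 3) = Add(3, q))
Mul(Mul(68, 38), Function('G')(Function('F')(-5, -3))) = Mul(Mul(68, 38), Add(3, Add(4, Mul(-1, -5)))) = Mul(2584, Add(3, Add(4, 5))) = Mul(2584, Add(3, 9)) = Mul(2584, 12) = 31008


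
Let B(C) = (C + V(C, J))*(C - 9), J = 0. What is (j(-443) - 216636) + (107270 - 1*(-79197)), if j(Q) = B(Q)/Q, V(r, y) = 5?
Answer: -13562843/443 ≈ -30616.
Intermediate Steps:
B(C) = (-9 + C)*(5 + C) (B(C) = (C + 5)*(C - 9) = (5 + C)*(-9 + C) = (-9 + C)*(5 + C))
j(Q) = (-45 + Q² - 4*Q)/Q
(j(-443) - 216636) + (107270 - 1*(-79197)) = ((-4 - 443 - 45/(-443)) - 216636) + (107270 - 1*(-79197)) = ((-4 - 443 - 45*(-1/443)) - 216636) + (107270 + 79197) = ((-4 - 443 + 45/443) - 216636) + 186467 = (-197976/443 - 216636) + 186467 = -96167724/443 + 186467 = -13562843/443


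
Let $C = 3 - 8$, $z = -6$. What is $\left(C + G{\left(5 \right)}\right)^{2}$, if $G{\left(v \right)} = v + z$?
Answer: $36$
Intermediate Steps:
$G{\left(v \right)} = -6 + v$ ($G{\left(v \right)} = v - 6 = -6 + v$)
$C = -5$ ($C = 3 - 8 = -5$)
$\left(C + G{\left(5 \right)}\right)^{2} = \left(-5 + \left(-6 + 5\right)\right)^{2} = \left(-5 - 1\right)^{2} = \left(-6\right)^{2} = 36$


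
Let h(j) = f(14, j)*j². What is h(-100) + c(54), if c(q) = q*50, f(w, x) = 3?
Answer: 32700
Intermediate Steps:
c(q) = 50*q
h(j) = 3*j²
h(-100) + c(54) = 3*(-100)² + 50*54 = 3*10000 + 2700 = 30000 + 2700 = 32700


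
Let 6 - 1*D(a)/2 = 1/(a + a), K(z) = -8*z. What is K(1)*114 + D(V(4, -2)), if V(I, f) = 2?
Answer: -1801/2 ≈ -900.50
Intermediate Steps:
D(a) = 12 - 1/a (D(a) = 12 - 2/(a + a) = 12 - 2*1/(2*a) = 12 - 1/a)
K(1)*114 + D(V(4, -2)) = -8*1*114 + (12 - 1/2) = -8*114 + (12 - 1*½) = -912 + (12 - ½) = -912 + 23/2 = -1801/2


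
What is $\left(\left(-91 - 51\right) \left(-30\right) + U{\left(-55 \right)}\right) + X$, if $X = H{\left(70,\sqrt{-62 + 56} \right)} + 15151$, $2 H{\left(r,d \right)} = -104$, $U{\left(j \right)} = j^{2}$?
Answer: $22384$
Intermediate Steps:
$H{\left(r,d \right)} = -52$ ($H{\left(r,d \right)} = \frac{1}{2} \left(-104\right) = -52$)
$X = 15099$ ($X = -52 + 15151 = 15099$)
$\left(\left(-91 - 51\right) \left(-30\right) + U{\left(-55 \right)}\right) + X = \left(\left(-91 - 51\right) \left(-30\right) + \left(-55\right)^{2}\right) + 15099 = \left(\left(-142\right) \left(-30\right) + 3025\right) + 15099 = \left(4260 + 3025\right) + 15099 = 7285 + 15099 = 22384$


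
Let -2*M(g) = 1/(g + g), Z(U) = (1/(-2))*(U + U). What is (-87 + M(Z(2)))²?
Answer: 483025/64 ≈ 7547.3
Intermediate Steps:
Z(U) = -U (Z(U) = (1*(-½))*(2*U) = -U)
M(g) = -1/(4*g) (M(g) = -1/(2*(g + g)) = -1/(2*g)/2 = -1/(4*g))
(-87 + M(Z(2)))² = (-87 - 1/(4*((-1*2))))² = (-87 - ¼/(-2))² = (-87 - ¼*(-½))² = (-87 + ⅛)² = (-695/8)² = 483025/64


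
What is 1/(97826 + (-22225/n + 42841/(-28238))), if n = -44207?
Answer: 1248317266/122116618581179 ≈ 1.0222e-5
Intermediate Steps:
1/(97826 + (-22225/n + 42841/(-28238))) = 1/(97826 + (-22225/(-44207) + 42841/(-28238))) = 1/(97826 + (-22225*(-1/44207) + 42841*(-1/28238))) = 1/(97826 + (22225/44207 - 42841/28238)) = 1/(97826 - 1266282537/1248317266) = 1/(122116618581179/1248317266) = 1248317266/122116618581179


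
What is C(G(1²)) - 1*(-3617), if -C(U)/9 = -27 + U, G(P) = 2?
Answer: 3842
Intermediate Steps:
C(U) = 243 - 9*U (C(U) = -9*(-27 + U) = 243 - 9*U)
C(G(1²)) - 1*(-3617) = (243 - 9*2) - 1*(-3617) = (243 - 18) + 3617 = 225 + 3617 = 3842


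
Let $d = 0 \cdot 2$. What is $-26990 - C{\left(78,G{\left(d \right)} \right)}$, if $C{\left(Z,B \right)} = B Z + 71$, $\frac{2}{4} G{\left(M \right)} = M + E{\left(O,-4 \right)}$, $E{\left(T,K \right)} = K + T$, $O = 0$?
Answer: $-26437$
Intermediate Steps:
$d = 0$
$G{\left(M \right)} = -8 + 2 M$ ($G{\left(M \right)} = 2 \left(M + \left(-4 + 0\right)\right) = 2 \left(M - 4\right) = 2 \left(-4 + M\right) = -8 + 2 M$)
$C{\left(Z,B \right)} = 71 + B Z$
$-26990 - C{\left(78,G{\left(d \right)} \right)} = -26990 - \left(71 + \left(-8 + 2 \cdot 0\right) 78\right) = -26990 - \left(71 + \left(-8 + 0\right) 78\right) = -26990 - \left(71 - 624\right) = -26990 - -553 = -26990 + 553 = -26437$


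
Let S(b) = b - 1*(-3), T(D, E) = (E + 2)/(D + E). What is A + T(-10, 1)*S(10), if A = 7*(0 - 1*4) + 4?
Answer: -85/3 ≈ -28.333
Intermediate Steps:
T(D, E) = (2 + E)/(D + E)
S(b) = 3 + b (S(b) = b + 3 = 3 + b)
A = -24 (A = 7*(0 - 4) + 4 = 7*(-4) + 4 = -28 + 4 = -24)
A + T(-10, 1)*S(10) = -24 + ((2 + 1)/(-10 + 1))*(3 + 10) = -24 + (3/(-9))*13 = -24 - ⅑*3*13 = -24 - ⅓*13 = -24 - 13/3 = -85/3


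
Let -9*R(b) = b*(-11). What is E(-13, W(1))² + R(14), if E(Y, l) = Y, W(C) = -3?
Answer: 1675/9 ≈ 186.11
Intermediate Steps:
R(b) = 11*b/9 (R(b) = -b*(-11)/9 = -(-11)*b/9 = 11*b/9)
E(-13, W(1))² + R(14) = (-13)² + (11/9)*14 = 169 + 154/9 = 1675/9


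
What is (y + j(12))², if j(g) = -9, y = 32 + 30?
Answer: 2809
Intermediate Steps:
y = 62
(y + j(12))² = (62 - 9)² = 53² = 2809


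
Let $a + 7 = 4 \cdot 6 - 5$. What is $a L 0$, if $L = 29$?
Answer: $0$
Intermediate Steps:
$a = 12$ ($a = -7 + \left(4 \cdot 6 - 5\right) = -7 + \left(24 - 5\right) = -7 + 19 = 12$)
$a L 0 = 12 \cdot 29 \cdot 0 = 348 \cdot 0 = 0$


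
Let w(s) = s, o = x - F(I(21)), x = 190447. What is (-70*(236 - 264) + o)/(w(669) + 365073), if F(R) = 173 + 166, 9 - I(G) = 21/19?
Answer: 96034/182871 ≈ 0.52515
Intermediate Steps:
I(G) = 150/19 (I(G) = 9 - 21/19 = 150/19)
F(R) = 339
o = 190108 (o = 190447 - 1*339 = 190447 - 339 = 190108)
(-70*(236 - 264) + o)/(w(669) + 365073) = (-70*(236 - 264) + 190108)/(669 + 365073) = (-70*(-28) + 190108)/365742 = (1960 + 190108)*(1/365742) = 192068*(1/365742) = 96034/182871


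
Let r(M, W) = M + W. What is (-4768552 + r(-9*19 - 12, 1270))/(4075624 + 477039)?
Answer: -4767465/4552663 ≈ -1.0472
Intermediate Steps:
(-4768552 + r(-9*19 - 12, 1270))/(4075624 + 477039) = (-4768552 + ((-9*19 - 12) + 1270))/(4075624 + 477039) = (-4768552 + ((-171 - 12) + 1270))/4552663 = (-4768552 + (-183 + 1270))*(1/4552663) = (-4768552 + 1087)*(1/4552663) = -4767465*1/4552663 = -4767465/4552663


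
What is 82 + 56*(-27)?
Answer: -1430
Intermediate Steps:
82 + 56*(-27) = 82 - 1512 = -1430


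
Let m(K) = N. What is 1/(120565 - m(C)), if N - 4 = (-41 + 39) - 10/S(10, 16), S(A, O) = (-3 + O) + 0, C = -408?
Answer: 13/1567329 ≈ 8.2944e-6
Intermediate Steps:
S(A, O) = -3 + O
N = 16/13 (N = 4 + ((-41 + 39) - 10/(-3 + 16)) = 4 + (-2 - 10/13) = 4 - 36/13 = 16/13 ≈ 1.2308)
m(K) = 16/13
1/(120565 - m(C)) = 1/(120565 - 1*16/13) = 1/(120565 - 16/13) = 1/(1567329/13) = 13/1567329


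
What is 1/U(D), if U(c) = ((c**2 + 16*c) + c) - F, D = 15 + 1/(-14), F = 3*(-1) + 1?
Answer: 196/93815 ≈ 0.0020892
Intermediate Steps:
F = -2 (F = -3 + 1 = -2)
D = 209/14 (D = 15 - 1/14 = 209/14 ≈ 14.929)
U(c) = 2 + c**2 + 17*c (U(c) = ((c**2 + 16*c) + c) - 1*(-2) = (c**2 + 17*c) + 2 = 2 + c**2 + 17*c)
1/U(D) = 1/(2 + (209/14)**2 + 17*(209/14)) = 1/(2 + 43681/196 + 3553/14) = 1/(93815/196) = 196/93815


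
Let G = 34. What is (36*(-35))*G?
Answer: -42840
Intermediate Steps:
(36*(-35))*G = (36*(-35))*34 = -1260*34 = -42840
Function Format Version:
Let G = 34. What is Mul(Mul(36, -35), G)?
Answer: -42840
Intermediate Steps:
Mul(Mul(36, -35), G) = Mul(Mul(36, -35), 34) = Mul(-1260, 34) = -42840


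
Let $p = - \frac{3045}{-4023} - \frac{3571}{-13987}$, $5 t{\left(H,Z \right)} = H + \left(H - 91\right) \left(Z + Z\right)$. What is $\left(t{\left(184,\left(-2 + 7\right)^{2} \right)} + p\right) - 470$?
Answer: $\frac{46686240008}{93782835} \approx 497.81$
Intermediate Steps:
$t{\left(H,Z \right)} = \frac{H}{5} + \frac{2 Z \left(-91 + H\right)}{5}$ ($t{\left(H,Z \right)} = \frac{H + \left(H - 91\right) \left(Z + Z\right)}{5} = \frac{H + \left(-91 + H\right) 2 Z}{5} = \frac{H + 2 Z \left(-91 + H\right)}{5} = \frac{H}{5} + \frac{2 Z \left(-91 + H\right)}{5}$)
$p = \frac{18985516}{18756567}$ ($p = \left(-3045\right) \left(- \frac{1}{4023}\right) - - \frac{3571}{13987} = \frac{1015}{1341} + \frac{3571}{13987} = \frac{18985516}{18756567} \approx 1.0122$)
$\left(t{\left(184,\left(-2 + 7\right)^{2} \right)} + p\right) - 470 = \left(\left(- \frac{182 \left(-2 + 7\right)^{2}}{5} + \frac{1}{5} \cdot 184 + \frac{2}{5} \cdot 184 \left(-2 + 7\right)^{2}\right) + \frac{18985516}{18756567}\right) - 470 = \left(\left(- \frac{182 \cdot 5^{2}}{5} + \frac{184}{5} + \frac{2}{5} \cdot 184 \cdot 5^{2}\right) + \frac{18985516}{18756567}\right) - 470 = \left(\left(\left(- \frac{182}{5}\right) 25 + \frac{184}{5} + \frac{2}{5} \cdot 184 \cdot 25\right) + \frac{18985516}{18756567}\right) - 470 = \left(\left(-910 + \frac{184}{5} + 1840\right) + \frac{18985516}{18756567}\right) - 470 = \left(\frac{4834}{5} + \frac{18985516}{18756567}\right) - 470 = \frac{90764172458}{93782835} - 470 = \frac{46686240008}{93782835}$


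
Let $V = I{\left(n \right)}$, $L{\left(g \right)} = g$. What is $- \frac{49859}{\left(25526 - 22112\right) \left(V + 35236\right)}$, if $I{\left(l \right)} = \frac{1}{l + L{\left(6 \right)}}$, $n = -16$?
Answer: $- \frac{249295}{601476813} \approx -0.00041447$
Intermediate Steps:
$I{\left(l \right)} = \frac{1}{6 + l}$ ($I{\left(l \right)} = \frac{1}{l + 6} = \frac{1}{6 + l}$)
$V = - \frac{1}{10}$ ($V = \frac{1}{6 - 16} = \frac{1}{-10} = - \frac{1}{10} \approx -0.1$)
$- \frac{49859}{\left(25526 - 22112\right) \left(V + 35236\right)} = - \frac{49859}{\left(25526 - 22112\right) \left(- \frac{1}{10} + 35236\right)} = - \frac{49859}{3414 \cdot \frac{352359}{10}} = - \frac{49859}{\frac{601476813}{5}} = \left(-49859\right) \frac{5}{601476813} = - \frac{249295}{601476813}$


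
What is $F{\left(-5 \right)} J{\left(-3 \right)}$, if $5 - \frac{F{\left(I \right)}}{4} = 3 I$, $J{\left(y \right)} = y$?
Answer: $-240$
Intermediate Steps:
$F{\left(I \right)} = 20 - 12 I$ ($F{\left(I \right)} = 20 - 4 \cdot 3 I = 20 - 12 I$)
$F{\left(-5 \right)} J{\left(-3 \right)} = \left(20 - -60\right) \left(-3\right) = \left(20 + 60\right) \left(-3\right) = 80 \left(-3\right) = -240$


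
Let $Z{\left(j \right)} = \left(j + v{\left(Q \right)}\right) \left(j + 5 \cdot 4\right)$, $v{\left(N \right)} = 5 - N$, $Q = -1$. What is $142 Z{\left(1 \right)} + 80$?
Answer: $20954$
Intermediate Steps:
$Z{\left(j \right)} = \left(6 + j\right) \left(20 + j\right)$ ($Z{\left(j \right)} = \left(j + \left(5 - -1\right)\right) \left(j + 5 \cdot 4\right) = \left(j + \left(5 + 1\right)\right) \left(j + 20\right) = \left(j + 6\right) \left(20 + j\right) = \left(6 + j\right) \left(20 + j\right)$)
$142 Z{\left(1 \right)} + 80 = 142 \left(120 + 1^{2} + 26 \cdot 1\right) + 80 = 142 \left(120 + 1 + 26\right) + 80 = 142 \cdot 147 + 80 = 20874 + 80 = 20954$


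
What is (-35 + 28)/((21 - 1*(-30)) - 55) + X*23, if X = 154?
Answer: 14175/4 ≈ 3543.8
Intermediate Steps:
(-35 + 28)/((21 - 1*(-30)) - 55) + X*23 = (-35 + 28)/((21 - 1*(-30)) - 55) + 154*23 = -7/((21 + 30) - 55) + 3542 = -7/(51 - 55) + 3542 = -7/(-4) + 3542 = -7*(-1/4) + 3542 = 7/4 + 3542 = 14175/4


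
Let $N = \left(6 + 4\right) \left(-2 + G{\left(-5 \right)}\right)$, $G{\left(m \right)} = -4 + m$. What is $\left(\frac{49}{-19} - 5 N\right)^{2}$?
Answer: $\frac{108180801}{361} \approx 2.9967 \cdot 10^{5}$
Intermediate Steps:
$N = -110$ ($N = \left(6 + 4\right) \left(-2 - 9\right) = 10 \left(-2 - 9\right) = 10 \left(-11\right) = -110$)
$\left(\frac{49}{-19} - 5 N\right)^{2} = \left(\frac{49}{-19} - -550\right)^{2} = \left(49 \left(- \frac{1}{19}\right) + 550\right)^{2} = \left(- \frac{49}{19} + 550\right)^{2} = \left(\frac{10401}{19}\right)^{2} = \frac{108180801}{361}$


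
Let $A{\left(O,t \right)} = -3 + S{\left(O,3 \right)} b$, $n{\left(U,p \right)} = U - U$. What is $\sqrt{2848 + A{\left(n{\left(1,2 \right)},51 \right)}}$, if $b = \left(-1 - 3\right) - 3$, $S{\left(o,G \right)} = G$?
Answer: $2 \sqrt{706} \approx 53.141$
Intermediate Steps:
$n{\left(U,p \right)} = 0$
$b = -7$ ($b = -4 - 3 = -7$)
$A{\left(O,t \right)} = -24$ ($A{\left(O,t \right)} = -3 + 3 \left(-7\right) = -3 - 21 = -24$)
$\sqrt{2848 + A{\left(n{\left(1,2 \right)},51 \right)}} = \sqrt{2848 - 24} = \sqrt{2824} = 2 \sqrt{706}$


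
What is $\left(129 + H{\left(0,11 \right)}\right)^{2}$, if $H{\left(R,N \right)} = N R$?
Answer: $16641$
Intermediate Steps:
$\left(129 + H{\left(0,11 \right)}\right)^{2} = \left(129 + 11 \cdot 0\right)^{2} = \left(129 + 0\right)^{2} = 129^{2} = 16641$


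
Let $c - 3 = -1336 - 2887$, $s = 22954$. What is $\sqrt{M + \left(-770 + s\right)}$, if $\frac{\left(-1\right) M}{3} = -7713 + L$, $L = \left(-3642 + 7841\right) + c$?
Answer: $\sqrt{45386} \approx 213.04$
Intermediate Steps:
$c = -4220$ ($c = 3 - 4223 = -4220$)
$L = -21$ ($L = \left(-3642 + 7841\right) - 4220 = 4199 - 4220 = -21$)
$M = 23202$ ($M = - 3 \left(-7713 - 21\right) = \left(-3\right) \left(-7734\right) = 23202$)
$\sqrt{M + \left(-770 + s\right)} = \sqrt{23202 + \left(-770 + 22954\right)} = \sqrt{23202 + 22184} = \sqrt{45386}$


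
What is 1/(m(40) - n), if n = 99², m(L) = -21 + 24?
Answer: -1/9798 ≈ -0.00010206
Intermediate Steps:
m(L) = 3
n = 9801
1/(m(40) - n) = 1/(3 - 1*9801) = 1/(3 - 9801) = 1/(-9798) = -1/9798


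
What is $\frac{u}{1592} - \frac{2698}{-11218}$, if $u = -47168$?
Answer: $- \frac{462003}{15721} \approx -29.388$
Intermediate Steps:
$\frac{u}{1592} - \frac{2698}{-11218} = - \frac{47168}{1592} - \frac{2698}{-11218} = \left(-47168\right) \frac{1}{1592} - - \frac{19}{79} = - \frac{5896}{199} + \frac{19}{79} = - \frac{462003}{15721}$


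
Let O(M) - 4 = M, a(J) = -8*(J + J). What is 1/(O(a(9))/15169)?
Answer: -2167/20 ≈ -108.35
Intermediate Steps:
a(J) = -16*J
O(M) = 4 + M
1/(O(a(9))/15169) = 1/((4 - 16*9)/15169) = 1/((4 - 144)*(1/15169)) = 1/(-140*1/15169) = 1/(-20/2167) = -2167/20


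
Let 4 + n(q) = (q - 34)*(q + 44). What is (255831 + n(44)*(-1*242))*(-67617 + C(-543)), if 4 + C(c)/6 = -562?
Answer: -3113138907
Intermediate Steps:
C(c) = -3396 (C(c) = -24 + 6*(-562) = -24 - 3372 = -3396)
n(q) = -4 + (-34 + q)*(44 + q) (n(q) = -4 + (q - 34)*(q + 44) = -4 + (-34 + q)*(44 + q))
(255831 + n(44)*(-1*242))*(-67617 + C(-543)) = (255831 + (-1500 + 44² + 10*44)*(-1*242))*(-67617 - 3396) = (255831 + (-1500 + 1936 + 440)*(-242))*(-71013) = (255831 + 876*(-242))*(-71013) = (255831 - 211992)*(-71013) = 43839*(-71013) = -3113138907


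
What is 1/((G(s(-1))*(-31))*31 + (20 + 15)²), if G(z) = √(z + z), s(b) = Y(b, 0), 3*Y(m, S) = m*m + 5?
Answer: -1/697 ≈ -0.0014347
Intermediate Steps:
Y(m, S) = 5/3 + m²/3 (Y(m, S) = (m*m + 5)/3 = (m² + 5)/3 = (5 + m²)/3 = 5/3 + m²/3)
s(b) = 5/3 + b²/3
G(z) = √2*√z (G(z) = √(2*z) = √2*√z)
1/((G(s(-1))*(-31))*31 + (20 + 15)²) = 1/(((√2*√(5/3 + (⅓)*(-1)²))*(-31))*31 + (20 + 15)²) = 1/(((√2*√(5/3 + (⅓)*1))*(-31))*31 + 35²) = 1/(((√2*√(5/3 + ⅓))*(-31))*31 + 1225) = 1/(((√2*√2)*(-31))*31 + 1225) = 1/((2*(-31))*31 + 1225) = 1/(-62*31 + 1225) = 1/(-1922 + 1225) = 1/(-697) = -1/697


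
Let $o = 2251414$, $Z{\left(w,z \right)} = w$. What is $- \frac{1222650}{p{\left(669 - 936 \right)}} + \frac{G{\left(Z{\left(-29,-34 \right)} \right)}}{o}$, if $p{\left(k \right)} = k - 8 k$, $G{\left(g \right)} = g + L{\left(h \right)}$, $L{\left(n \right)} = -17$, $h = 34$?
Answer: $- \frac{458781902179}{701315461} \approx -654.17$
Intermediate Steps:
$G{\left(g \right)} = -17 + g$ ($G{\left(g \right)} = g - 17 = -17 + g$)
$p{\left(k \right)} = - 7 k$
$- \frac{1222650}{p{\left(669 - 936 \right)}} + \frac{G{\left(Z{\left(-29,-34 \right)} \right)}}{o} = - \frac{1222650}{\left(-7\right) \left(669 - 936\right)} + \frac{-17 - 29}{2251414} = - \frac{1222650}{\left(-7\right) \left(-267\right)} - \frac{23}{1125707} = - \frac{1222650}{1869} - \frac{23}{1125707} = \left(-1222650\right) \frac{1}{1869} - \frac{23}{1125707} = - \frac{407550}{623} - \frac{23}{1125707} = - \frac{458781902179}{701315461}$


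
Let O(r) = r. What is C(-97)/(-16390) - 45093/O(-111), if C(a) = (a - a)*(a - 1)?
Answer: 15031/37 ≈ 406.24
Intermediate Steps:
C(a) = 0 (C(a) = 0*(-1 + a) = 0)
C(-97)/(-16390) - 45093/O(-111) = 0/(-16390) - 45093/(-111) = 0*(-1/16390) - 45093*(-1/111) = 0 + 15031/37 = 15031/37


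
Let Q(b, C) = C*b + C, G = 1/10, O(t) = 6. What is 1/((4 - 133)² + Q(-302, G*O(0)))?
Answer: 5/82302 ≈ 6.0752e-5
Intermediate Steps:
G = ⅒ ≈ 0.10000
Q(b, C) = C + C*b
1/((4 - 133)² + Q(-302, G*O(0))) = 1/((4 - 133)² + ((⅒)*6)*(1 - 302)) = 1/((-129)² + (⅗)*(-301)) = 1/(16641 - 903/5) = 1/(82302/5) = 5/82302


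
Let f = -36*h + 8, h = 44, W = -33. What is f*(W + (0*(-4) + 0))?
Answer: 52008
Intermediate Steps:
f = -1576 (f = -36*44 + 8 = -1584 + 8 = -1576)
f*(W + (0*(-4) + 0)) = -1576*(-33 + (0*(-4) + 0)) = -1576*(-33 + (0 + 0)) = -1576*(-33 + 0) = -1576*(-33) = 52008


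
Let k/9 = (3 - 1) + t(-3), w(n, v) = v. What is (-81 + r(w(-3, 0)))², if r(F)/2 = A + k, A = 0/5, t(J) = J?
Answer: 9801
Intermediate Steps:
A = 0 (A = 0*(⅕) = 0)
k = -9 (k = 9*((3 - 1) - 3) = 9*(2 - 3) = 9*(-1) = -9)
r(F) = -18 (r(F) = 2*(0 - 9) = 2*(-9) = -18)
(-81 + r(w(-3, 0)))² = (-81 - 18)² = (-99)² = 9801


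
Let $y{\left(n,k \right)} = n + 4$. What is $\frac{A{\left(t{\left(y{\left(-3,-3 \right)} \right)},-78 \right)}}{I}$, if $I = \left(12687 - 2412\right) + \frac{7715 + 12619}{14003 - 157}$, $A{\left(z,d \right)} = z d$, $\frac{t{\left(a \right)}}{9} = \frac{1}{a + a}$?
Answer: $- \frac{269997}{7904888} \approx -0.034156$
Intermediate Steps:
$y{\left(n,k \right)} = 4 + n$
$t{\left(a \right)} = \frac{9}{2 a}$ ($t{\left(a \right)} = \frac{9}{a + a} = \frac{9}{2 a}$)
$A{\left(z,d \right)} = d z$
$I = \frac{71143992}{6923}$ ($I = 10275 + \frac{20334}{13846} = 10275 + 20334 \cdot \frac{1}{13846} = 10275 + \frac{10167}{6923} = \frac{71143992}{6923} \approx 10276.0$)
$\frac{A{\left(t{\left(y{\left(-3,-3 \right)} \right)},-78 \right)}}{I} = \frac{\left(-78\right) \frac{9}{2 \left(4 - 3\right)}}{\frac{71143992}{6923}} = - 78 \frac{9}{2 \cdot 1} \cdot \frac{6923}{71143992} = - 78 \cdot \frac{9}{2} \cdot 1 \cdot \frac{6923}{71143992} = \left(-78\right) \frac{9}{2} \cdot \frac{6923}{71143992} = \left(-351\right) \frac{6923}{71143992} = - \frac{269997}{7904888}$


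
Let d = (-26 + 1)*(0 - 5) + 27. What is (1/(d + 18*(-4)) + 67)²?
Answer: 28740321/6400 ≈ 4490.7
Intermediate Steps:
d = 152 (d = -25*(-5) + 27 = 125 + 27 = 152)
(1/(d + 18*(-4)) + 67)² = (1/(152 + 18*(-4)) + 67)² = (1/(152 - 72) + 67)² = (1/80 + 67)² = (5361/80)² = 28740321/6400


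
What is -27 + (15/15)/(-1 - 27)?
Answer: -757/28 ≈ -27.036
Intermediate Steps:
-27 + (15/15)/(-1 - 27) = -27 + (15*(1/15))/(-28) = -27 - 1/28*1 = -27 - 1/28 = -757/28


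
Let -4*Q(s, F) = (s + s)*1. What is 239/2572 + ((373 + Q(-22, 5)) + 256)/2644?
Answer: 569499/1700092 ≈ 0.33498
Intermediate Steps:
Q(s, F) = -s/2 (Q(s, F) = -(s + s)/4 = -2*s/4 = -s/2)
239/2572 + ((373 + Q(-22, 5)) + 256)/2644 = 239/2572 + ((373 - 1/2*(-22)) + 256)/2644 = 239*(1/2572) + ((373 + 11) + 256)*(1/2644) = 239/2572 + (384 + 256)*(1/2644) = 239/2572 + 640*(1/2644) = 239/2572 + 160/661 = 569499/1700092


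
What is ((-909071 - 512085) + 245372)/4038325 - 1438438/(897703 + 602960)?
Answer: -7573335681142/6060164909475 ≈ -1.2497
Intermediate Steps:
((-909071 - 512085) + 245372)/4038325 - 1438438/(897703 + 602960) = (-1421156 + 245372)*(1/4038325) - 1438438/1500663 = -1175784*1/4038325 - 1438438*1/1500663 = -1175784/4038325 - 1438438/1500663 = -7573335681142/6060164909475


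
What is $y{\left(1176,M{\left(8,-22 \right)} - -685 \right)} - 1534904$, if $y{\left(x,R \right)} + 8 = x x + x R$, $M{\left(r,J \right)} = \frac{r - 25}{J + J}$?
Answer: $\frac{7194862}{11} \approx 6.5408 \cdot 10^{5}$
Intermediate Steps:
$M{\left(r,J \right)} = \frac{-25 + r}{2 J}$
$y{\left(x,R \right)} = -8 + x^{2} + R x$ ($y{\left(x,R \right)} = -8 + \left(x x + x R\right) = -8 + \left(x^{2} + R x\right) = -8 + x^{2} + R x$)
$y{\left(1176,M{\left(8,-22 \right)} - -685 \right)} - 1534904 = \left(-8 + 1176^{2} + \left(\frac{-25 + 8}{2 \left(-22\right)} - -685\right) 1176\right) - 1534904 = \left(-8 + 1382976 + \left(\frac{1}{2} \left(- \frac{1}{22}\right) \left(-17\right) + 685\right) 1176\right) - 1534904 = \left(-8 + 1382976 + \left(\frac{17}{44} + 685\right) 1176\right) - 1534904 = \left(-8 + 1382976 + \frac{30157}{44} \cdot 1176\right) - 1534904 = \left(-8 + 1382976 + \frac{8866158}{11}\right) - 1534904 = \frac{24078806}{11} - 1534904 = \frac{7194862}{11}$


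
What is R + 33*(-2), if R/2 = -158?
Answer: -382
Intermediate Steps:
R = -316 (R = 2*(-158) = -316)
R + 33*(-2) = -316 + 33*(-2) = -316 - 66 = -382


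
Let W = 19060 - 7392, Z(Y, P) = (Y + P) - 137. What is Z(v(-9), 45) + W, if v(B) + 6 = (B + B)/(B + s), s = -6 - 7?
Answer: 127279/11 ≈ 11571.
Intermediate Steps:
s = -13
v(B) = -6 + 2*B/(-13 + B) (v(B) = -6 + (B + B)/(B - 13) = -6 + (2*B)/(-13 + B) = -6 + 2*B/(-13 + B))
Z(Y, P) = -137 + P + Y (Z(Y, P) = (P + Y) - 137 = -137 + P + Y)
W = 11668
Z(v(-9), 45) + W = (-137 + 45 + 2*(39 - 2*(-9))/(-13 - 9)) + 11668 = (-137 + 45 + 2*(39 + 18)/(-22)) + 11668 = (-137 + 45 + 2*(-1/22)*57) + 11668 = (-137 + 45 - 57/11) + 11668 = -1069/11 + 11668 = 127279/11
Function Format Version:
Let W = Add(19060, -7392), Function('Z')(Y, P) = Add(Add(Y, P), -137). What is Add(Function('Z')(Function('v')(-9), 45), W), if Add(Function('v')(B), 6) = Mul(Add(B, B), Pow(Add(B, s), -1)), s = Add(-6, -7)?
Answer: Rational(127279, 11) ≈ 11571.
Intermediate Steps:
s = -13
Function('v')(B) = Add(-6, Mul(2, B, Pow(Add(-13, B), -1))) (Function('v')(B) = Add(-6, Mul(Add(B, B), Pow(Add(B, -13), -1))) = Add(-6, Mul(Mul(2, B), Pow(Add(-13, B), -1))) = Add(-6, Mul(2, B, Pow(Add(-13, B), -1))))
Function('Z')(Y, P) = Add(-137, P, Y) (Function('Z')(Y, P) = Add(Add(P, Y), -137) = Add(-137, P, Y))
W = 11668
Add(Function('Z')(Function('v')(-9), 45), W) = Add(Add(-137, 45, Mul(2, Pow(Add(-13, -9), -1), Add(39, Mul(-2, -9)))), 11668) = Add(Add(-137, 45, Mul(2, Pow(-22, -1), Add(39, 18))), 11668) = Add(Add(-137, 45, Mul(2, Rational(-1, 22), 57)), 11668) = Add(Add(-137, 45, Rational(-57, 11)), 11668) = Add(Rational(-1069, 11), 11668) = Rational(127279, 11)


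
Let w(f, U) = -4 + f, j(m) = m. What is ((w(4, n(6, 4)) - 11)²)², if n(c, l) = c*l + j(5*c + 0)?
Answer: 14641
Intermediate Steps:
n(c, l) = 5*c + c*l (n(c, l) = c*l + (5*c + 0) = c*l + 5*c = 5*c + c*l)
((w(4, n(6, 4)) - 11)²)² = (((-4 + 4) - 11)²)² = ((0 - 11)²)² = ((-11)²)² = 121² = 14641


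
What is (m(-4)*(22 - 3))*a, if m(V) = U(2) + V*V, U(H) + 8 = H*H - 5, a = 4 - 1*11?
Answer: -931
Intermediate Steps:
a = -7 (a = 4 - 11 = -7)
U(H) = -13 + H**2 (U(H) = -8 + (H*H - 5) = -8 + (H**2 - 5) = -8 + (-5 + H**2) = -13 + H**2)
m(V) = -9 + V**2 (m(V) = (-13 + 2**2) + V*V = (-13 + 4) + V**2 = -9 + V**2)
(m(-4)*(22 - 3))*a = ((-9 + (-4)**2)*(22 - 3))*(-7) = ((-9 + 16)*19)*(-7) = (7*19)*(-7) = 133*(-7) = -931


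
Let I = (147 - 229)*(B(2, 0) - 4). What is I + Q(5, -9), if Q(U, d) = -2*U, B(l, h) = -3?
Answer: 564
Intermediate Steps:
I = 574 (I = (147 - 229)*(-3 - 4) = -82*(-7) = 574)
I + Q(5, -9) = 574 - 2*5 = 574 - 10 = 564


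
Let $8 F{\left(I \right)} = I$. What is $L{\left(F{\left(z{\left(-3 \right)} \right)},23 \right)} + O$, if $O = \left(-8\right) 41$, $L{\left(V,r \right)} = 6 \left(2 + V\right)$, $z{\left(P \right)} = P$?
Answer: $- \frac{1273}{4} \approx -318.25$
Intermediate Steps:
$F{\left(I \right)} = \frac{I}{8}$
$L{\left(V,r \right)} = 12 + 6 V$
$O = -328$
$L{\left(F{\left(z{\left(-3 \right)} \right)},23 \right)} + O = \left(12 + 6 \cdot \frac{1}{8} \left(-3\right)\right) - 328 = \left(12 + 6 \left(- \frac{3}{8}\right)\right) - 328 = \left(12 - \frac{9}{4}\right) - 328 = \frac{39}{4} - 328 = - \frac{1273}{4}$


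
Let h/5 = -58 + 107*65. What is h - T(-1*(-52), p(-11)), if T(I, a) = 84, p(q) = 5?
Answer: 34401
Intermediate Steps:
h = 34485 (h = 5*(-58 + 107*65) = 5*(-58 + 6955) = 5*6897 = 34485)
h - T(-1*(-52), p(-11)) = 34485 - 1*84 = 34485 - 84 = 34401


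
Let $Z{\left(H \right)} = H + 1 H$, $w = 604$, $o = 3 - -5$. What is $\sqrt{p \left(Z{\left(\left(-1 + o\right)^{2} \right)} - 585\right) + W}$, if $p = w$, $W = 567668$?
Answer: $4 \sqrt{17095} \approx 522.99$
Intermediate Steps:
$o = 8$ ($o = 3 + 5 = 8$)
$Z{\left(H \right)} = 2 H$ ($Z{\left(H \right)} = H + H = 2 H$)
$p = 604$
$\sqrt{p \left(Z{\left(\left(-1 + o\right)^{2} \right)} - 585\right) + W} = \sqrt{604 \left(2 \left(-1 + 8\right)^{2} - 585\right) + 567668} = \sqrt{604 \left(2 \cdot 7^{2} - 585\right) + 567668} = \sqrt{604 \left(2 \cdot 49 - 585\right) + 567668} = \sqrt{604 \left(98 - 585\right) + 567668} = \sqrt{604 \left(-487\right) + 567668} = \sqrt{-294148 + 567668} = \sqrt{273520} = 4 \sqrt{17095}$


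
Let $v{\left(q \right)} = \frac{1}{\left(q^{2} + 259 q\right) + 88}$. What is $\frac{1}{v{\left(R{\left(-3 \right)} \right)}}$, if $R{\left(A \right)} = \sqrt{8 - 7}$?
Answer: $348$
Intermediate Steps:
$R{\left(A \right)} = 1$ ($R{\left(A \right)} = \sqrt{1} = 1$)
$v{\left(q \right)} = \frac{1}{88 + q^{2} + 259 q}$
$\frac{1}{v{\left(R{\left(-3 \right)} \right)}} = \frac{1}{\frac{1}{88 + 1^{2} + 259 \cdot 1}} = \frac{1}{\frac{1}{88 + 1 + 259}} = \frac{1}{\frac{1}{348}} = 348$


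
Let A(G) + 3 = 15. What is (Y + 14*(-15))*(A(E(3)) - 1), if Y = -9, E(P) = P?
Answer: -2409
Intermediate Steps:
A(G) = 12 (A(G) = -3 + 15 = 12)
(Y + 14*(-15))*(A(E(3)) - 1) = (-9 + 14*(-15))*(12 - 1) = (-9 - 210)*11 = -219*11 = -2409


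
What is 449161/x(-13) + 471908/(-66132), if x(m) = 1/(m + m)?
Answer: -193075567115/16533 ≈ -1.1678e+7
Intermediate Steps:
x(m) = 1/(2*m)
449161/x(-13) + 471908/(-66132) = 449161/(((1/2)/(-13))) + 471908/(-66132) = 449161/(((1/2)*(-1/13))) + 471908*(-1/66132) = 449161/(-1/26) - 117977/16533 = 449161*(-26) - 117977/16533 = -11678186 - 117977/16533 = -193075567115/16533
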